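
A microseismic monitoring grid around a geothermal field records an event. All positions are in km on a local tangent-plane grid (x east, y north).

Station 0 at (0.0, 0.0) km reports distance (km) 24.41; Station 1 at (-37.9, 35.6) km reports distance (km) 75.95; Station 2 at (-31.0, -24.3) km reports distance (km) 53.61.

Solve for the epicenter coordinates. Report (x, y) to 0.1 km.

Circle about each station: x² + y² = 24.41²; (x + 37.9)² + (y − 35.6)² = 75.95²; (x + 31.0)² + (y + 24.3)² = 53.61².
Subtracting pairs of circle equations eliminates x²+y² and gives linear equations (the radical axes):
-75.8 x + 71.2 y = -2468.78
-62.0 x − 48.6 y = -726.69
Solving the 2×2 system: x ≈ 21.2, y ≈ -12.1 km.
Check against Station 0 (with the unrounded x, y): √(x²+y²) = 24.41 ≈ 24.41 km. ✓

21.2 km east, -12.1 km north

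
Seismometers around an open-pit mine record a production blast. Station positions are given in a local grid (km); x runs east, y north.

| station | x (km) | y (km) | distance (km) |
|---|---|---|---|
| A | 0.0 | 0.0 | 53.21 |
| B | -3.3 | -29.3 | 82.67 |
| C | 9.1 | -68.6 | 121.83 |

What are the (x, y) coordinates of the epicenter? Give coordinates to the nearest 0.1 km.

Circle about each station: x² + y² = 53.21²; (x + 3.3)² + (y + 29.3)² = 82.67²; (x − 9.1)² + (y + 68.6)² = 121.83².
Subtracting the A equation from the B and C equations removes the quadratic terms:
-6.6 x − 58.6 y = -3133.64
18.2 x − 137.2 y = -7222.47
Solving the 2×2 system: x ≈ 3.4, y ≈ 53.1 km.
Check against A (with the unrounded x, y): √(x²+y²) = 53.20 ≈ 53.21 km. ✓

x ≈ 3.4 km, y ≈ 53.1 km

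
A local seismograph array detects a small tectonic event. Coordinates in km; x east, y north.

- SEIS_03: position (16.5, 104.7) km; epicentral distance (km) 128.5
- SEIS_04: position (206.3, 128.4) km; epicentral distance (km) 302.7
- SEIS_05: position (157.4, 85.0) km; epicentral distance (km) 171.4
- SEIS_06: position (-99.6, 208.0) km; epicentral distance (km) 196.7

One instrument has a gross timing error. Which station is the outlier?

SEIS_05

Solve using three stations at a time. Using SEIS_03, SEIS_04, SEIS_06 (subtract circle equations pairwise → linear system) gives (x, y) ≈ (-73.6, 13.0).
Distances from that point to each station vs reported:
  SEIS_03: calculated 128.5 vs reported 128.5 → residual 0.0 km
  SEIS_04: calculated 302.7 vs reported 302.7 → residual 0.0 km
  SEIS_05: calculated 241.9 vs reported 171.4 → residual 70.5 km
  SEIS_06: calculated 196.7 vs reported 196.7 → residual 0.0 km
SEIS_03, SEIS_04, SEIS_06 are mutually consistent (residuals ≈ 0); SEIS_05 is off by 70.5 km.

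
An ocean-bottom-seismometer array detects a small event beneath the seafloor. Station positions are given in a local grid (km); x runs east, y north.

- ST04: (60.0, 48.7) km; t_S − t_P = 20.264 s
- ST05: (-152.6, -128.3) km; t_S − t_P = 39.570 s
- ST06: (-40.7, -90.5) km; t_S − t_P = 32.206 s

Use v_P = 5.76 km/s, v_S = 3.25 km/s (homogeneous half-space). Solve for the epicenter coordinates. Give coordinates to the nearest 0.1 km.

-52.7 km east, 149.4 km north

Distance from S−P lag: d = Δt · v_P v_S / (v_P − v_S) = Δt · (5.76·3.25)/(5.76−3.25) ≈ 7.4582·Δt.
So d_ST04 = 151.13, d_ST05 = 295.12, d_ST06 = 240.20 km.
Circle about each station: (x − 60.0)² + (y − 48.7)² = 151.13²; (x + 152.6)² + (y + 128.3)² = 295.12²; (x + 40.7)² + (y + 90.5)² = 240.20².
Subtracting pairs of circle equations eliminates x²+y² and gives linear equations (the radical axes):
-425.2 x − 354.0 y = -30479.58
-201.4 x − 278.4 y = -30980.71
Solving the 2×2 system: x ≈ -52.7, y ≈ 149.4 km.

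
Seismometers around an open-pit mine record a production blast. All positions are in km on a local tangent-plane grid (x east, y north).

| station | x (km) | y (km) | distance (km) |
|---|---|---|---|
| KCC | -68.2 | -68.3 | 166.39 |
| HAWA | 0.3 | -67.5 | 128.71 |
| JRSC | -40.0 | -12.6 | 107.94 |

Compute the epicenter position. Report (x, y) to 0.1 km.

(45.8, 52.9)

Circle about each station: (x + 68.2)² + (y + 68.3)² = 166.39²; (x − 0.3)² + (y + 67.5)² = 128.71²; (x + 40.0)² + (y + 12.6)² = 107.94².
Subtracting pairs of circle equations eliminates x²+y² and gives linear equations (the radical axes):
137.0 x + 1.6 y = 6359.58
56.4 x + 111.4 y = 8477.22
Solving the 2×2 system: x ≈ 45.8, y ≈ 52.9 km.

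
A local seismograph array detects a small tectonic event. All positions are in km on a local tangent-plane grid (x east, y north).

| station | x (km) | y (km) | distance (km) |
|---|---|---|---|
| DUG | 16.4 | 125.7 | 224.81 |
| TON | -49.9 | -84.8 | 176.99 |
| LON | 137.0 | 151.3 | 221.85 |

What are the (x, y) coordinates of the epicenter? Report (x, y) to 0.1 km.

(126.5, -70.3)

Circle about each station: (x − 16.4)² + (y − 125.7)² = 224.81²; (x + 49.9)² + (y + 84.8)² = 176.99²; (x − 137.0)² + (y − 151.3)² = 221.85².
Subtracting the DUG equation from the TON and LON equations removes the quadratic terms:
-132.6 x − 421.0 y = 12825.68
241.2 x + 51.2 y = 26913.35
Solving the 2×2 system: x ≈ 126.5, y ≈ -70.3 km.
Check against DUG (with the unrounded x, y): √((x − 16.4)²+(y − 125.7)²) = 224.82 ≈ 224.81 km. ✓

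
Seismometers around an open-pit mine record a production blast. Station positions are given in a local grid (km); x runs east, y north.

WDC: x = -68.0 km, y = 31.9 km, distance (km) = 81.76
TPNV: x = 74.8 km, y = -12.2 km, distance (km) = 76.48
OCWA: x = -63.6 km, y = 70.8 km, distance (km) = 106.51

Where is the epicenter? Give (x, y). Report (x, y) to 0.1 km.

Circle about each station: (x + 68.0)² + (y − 31.9)² = 81.76²; (x − 74.8)² + (y + 12.2)² = 76.48²; (x + 63.6)² + (y − 70.8)² = 106.51².
Subtracting pairs of circle equations eliminates x²+y² and gives linear equations (the radical axes):
285.6 x − 88.2 y = 937.78
8.8 x + 77.8 y = -1243.69
Solving the 2×2 system: x ≈ -1.6, y ≈ -15.8 km.

(-1.6, -15.8)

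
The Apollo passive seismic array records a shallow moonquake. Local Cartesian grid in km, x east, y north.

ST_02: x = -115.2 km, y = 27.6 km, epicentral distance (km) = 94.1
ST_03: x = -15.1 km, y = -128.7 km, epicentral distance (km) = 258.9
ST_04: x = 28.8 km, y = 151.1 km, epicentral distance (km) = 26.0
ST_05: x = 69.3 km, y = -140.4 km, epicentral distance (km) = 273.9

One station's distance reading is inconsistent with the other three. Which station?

ST_02

Solve using three stations at a time. Using ST_03, ST_04, ST_05 (subtract circle equations pairwise → linear system) gives (x, y) ≈ (16.2, 128.3).
Distances from that point to each station vs reported:
  ST_02: calculated 165.5 vs reported 94.1 → residual 71.4 km
  ST_03: calculated 258.9 vs reported 258.9 → residual 0.0 km
  ST_04: calculated 26.0 vs reported 26.0 → residual 0.0 km
  ST_05: calculated 273.9 vs reported 273.9 → residual 0.0 km
ST_03, ST_04, ST_05 are mutually consistent (residuals ≈ 0); ST_02 is off by 71.4 km.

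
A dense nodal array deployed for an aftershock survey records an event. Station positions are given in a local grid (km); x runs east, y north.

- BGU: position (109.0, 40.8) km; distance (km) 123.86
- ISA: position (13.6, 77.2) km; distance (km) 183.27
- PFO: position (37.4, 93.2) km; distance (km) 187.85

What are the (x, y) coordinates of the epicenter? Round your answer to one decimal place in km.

Circle about each station: (x − 109.0)² + (y − 40.8)² = 123.86²; (x − 13.6)² + (y − 77.2)² = 183.27²; (x − 37.4)² + (y − 93.2)² = 187.85².
Subtracting pairs of circle equations eliminates x²+y² and gives linear equations (the radical axes):
-190.8 x + 72.8 y = -25647.43
-143.2 x + 104.8 y = -23406.96
Solving the 2×2 system: x ≈ 102.8, y ≈ -82.9 km.

102.8 km east, -82.9 km north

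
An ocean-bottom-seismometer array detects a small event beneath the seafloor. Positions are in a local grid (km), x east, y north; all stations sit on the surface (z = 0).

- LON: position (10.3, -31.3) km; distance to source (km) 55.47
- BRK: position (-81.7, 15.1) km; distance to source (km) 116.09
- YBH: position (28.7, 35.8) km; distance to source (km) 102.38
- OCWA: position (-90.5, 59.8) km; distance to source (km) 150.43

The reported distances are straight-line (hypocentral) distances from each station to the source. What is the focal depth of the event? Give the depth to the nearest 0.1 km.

Each station gives a sphere (x−x_i)² + (y−y_i)² + z² = d_i² (stations at z=0).
Subtracting the LON sphere from BRK and YBH: z² cancels, leaving linear equations in x and y:
-184.0 x + 92.8 y = -4582.85
36.8 x + 134.2 y = -6385.19
Solving: x ≈ 0.799, y ≈ -47.799 km (keep extra digits for the depth step; rounded: 0.8, -47.8).
Then from the LON sphere: z² = 55.47² − (x − 10.3)² − (y + 31.3)² with x = 0.799, y = -47.799, so z ≈ 52.100 ≈ 52.1 km.

depth ≈ 52.1 km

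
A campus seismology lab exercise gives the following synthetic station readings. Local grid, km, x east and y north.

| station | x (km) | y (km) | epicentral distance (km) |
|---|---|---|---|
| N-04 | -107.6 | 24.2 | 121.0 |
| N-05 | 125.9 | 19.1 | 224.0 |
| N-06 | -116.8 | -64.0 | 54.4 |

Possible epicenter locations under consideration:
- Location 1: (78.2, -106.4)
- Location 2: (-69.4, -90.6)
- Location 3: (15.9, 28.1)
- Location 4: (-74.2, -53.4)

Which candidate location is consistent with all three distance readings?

Location 2

For each candidate, compare |candidate − station| to the reported distance:
Location 1: residuals N-04 106.1, N-05 89.7, N-06 145.2 → max 145.2 km
Location 2: residuals N-04 0.0, N-05 0.0, N-06 0.0 → max 0.0 km
Location 3: residuals N-04 2.6, N-05 113.6, N-06 107.1 → max 113.6 km
Location 4: residuals N-04 36.5, N-05 11.2, N-06 10.5 → max 36.5 km
Only Location 2 has all residuals ≈ 0.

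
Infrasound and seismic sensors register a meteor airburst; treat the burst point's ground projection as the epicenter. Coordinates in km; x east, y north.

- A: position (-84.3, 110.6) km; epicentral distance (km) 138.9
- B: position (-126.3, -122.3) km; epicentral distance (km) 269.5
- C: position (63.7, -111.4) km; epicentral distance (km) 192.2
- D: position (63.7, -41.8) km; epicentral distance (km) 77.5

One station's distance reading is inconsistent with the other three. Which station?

D

Solve using three stations at a time. Using A, B, C (subtract circle equations pairwise → linear system) gives (x, y) ≈ (51.3, 80.4).
Distances from that point to each station vs reported:
  A: calculated 138.9 vs reported 138.9 → residual 0.0 km
  B: calculated 269.5 vs reported 269.5 → residual 0.0 km
  C: calculated 192.2 vs reported 192.2 → residual 0.0 km
  D: calculated 122.8 vs reported 77.5 → residual 45.3 km
A, B, C are mutually consistent (residuals ≈ 0); D is off by 45.3 km.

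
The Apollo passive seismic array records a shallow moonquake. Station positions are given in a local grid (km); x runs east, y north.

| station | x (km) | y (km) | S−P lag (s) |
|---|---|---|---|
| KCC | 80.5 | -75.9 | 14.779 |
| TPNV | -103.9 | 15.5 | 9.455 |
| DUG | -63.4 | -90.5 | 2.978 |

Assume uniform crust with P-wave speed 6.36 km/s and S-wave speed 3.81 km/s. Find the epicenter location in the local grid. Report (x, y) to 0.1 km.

-59.3 km east, -62.5 km north

Distance from S−P lag: d = Δt · v_P v_S / (v_P − v_S) = Δt · (6.36·3.81)/(6.36−3.81) ≈ 9.5026·Δt.
So d_KCC = 140.44, d_TPNV = 89.85, d_DUG = 28.30 km.
Circle about each station: (x − 80.5)² + (y + 75.9)² = 140.44²; (x + 103.9)² + (y − 15.5)² = 89.85²; (x + 63.4)² + (y + 90.5)² = 28.30².
Subtracting the KCC equation from the TPNV and DUG equations removes the quadratic terms:
-368.8 x + 182.8 y = 10444.77
-287.8 x − 29.2 y = 18891.25
Solving the 2×2 system: x ≈ -59.3, y ≈ -62.5 km.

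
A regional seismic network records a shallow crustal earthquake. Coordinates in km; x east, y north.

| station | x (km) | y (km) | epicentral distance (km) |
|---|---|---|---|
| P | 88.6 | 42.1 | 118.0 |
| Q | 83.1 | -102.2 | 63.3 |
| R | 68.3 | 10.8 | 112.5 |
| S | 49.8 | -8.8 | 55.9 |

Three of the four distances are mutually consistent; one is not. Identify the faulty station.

R

Solve using three stations at a time. Using P, Q, S (subtract circle equations pairwise → linear system) gives (x, y) ≈ (33.8, -62.4).
Distances from that point to each station vs reported:
  P: calculated 118.0 vs reported 118.0 → residual 0.0 km
  Q: calculated 63.4 vs reported 63.3 → residual 0.1 km
  R: calculated 81.0 vs reported 112.5 → residual 31.5 km
  S: calculated 56.0 vs reported 55.9 → residual 0.1 km
P, Q, S are mutually consistent (residuals ≈ 0); R is off by 31.5 km.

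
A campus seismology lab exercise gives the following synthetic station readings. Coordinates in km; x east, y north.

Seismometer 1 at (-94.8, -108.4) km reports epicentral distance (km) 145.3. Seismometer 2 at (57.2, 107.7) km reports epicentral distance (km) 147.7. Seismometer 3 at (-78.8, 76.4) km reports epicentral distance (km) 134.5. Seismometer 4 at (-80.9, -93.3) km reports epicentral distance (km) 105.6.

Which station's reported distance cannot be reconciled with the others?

Seismometer 1

Solve using three stations at a time. Using Seismometer 2, Seismometer 3, Seismometer 4 (subtract circle equations pairwise → linear system) gives (x, y) ≈ (3.6, -29.9).
Distances from that point to each station vs reported:
  Seismometer 1: calculated 125.8 vs reported 145.3 → residual 19.5 km
  Seismometer 2: calculated 147.7 vs reported 147.7 → residual 0.0 km
  Seismometer 3: calculated 134.5 vs reported 134.5 → residual 0.0 km
  Seismometer 4: calculated 105.6 vs reported 105.6 → residual 0.0 km
Seismometer 2, Seismometer 3, Seismometer 4 are mutually consistent (residuals ≈ 0); Seismometer 1 is off by 19.5 km.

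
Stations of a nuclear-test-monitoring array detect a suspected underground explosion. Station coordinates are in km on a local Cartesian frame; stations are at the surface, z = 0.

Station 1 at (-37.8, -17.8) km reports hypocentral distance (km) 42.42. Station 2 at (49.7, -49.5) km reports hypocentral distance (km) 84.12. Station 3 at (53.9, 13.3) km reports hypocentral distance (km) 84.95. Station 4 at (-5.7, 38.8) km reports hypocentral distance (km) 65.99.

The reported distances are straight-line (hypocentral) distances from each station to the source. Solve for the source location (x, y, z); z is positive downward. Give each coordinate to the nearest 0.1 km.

x ≈ -17.3 km, y ≈ -14.6 km, depth ≈ 37.0 km

Each station gives a sphere (x−x_i)² + (y−y_i)² + z² = d_i² (stations at z=0).
Subtracting the Station 1 sphere from Station 2 and Station 3: z² cancels, leaving linear equations in x and y:
175.0 x − 63.4 y = -2102.06
183.4 x + 62.2 y = -4080.63
Solving: x ≈ -17.300, y ≈ -14.596 km (keep extra digits for the depth step; rounded: -17.3, -14.6).
Then from the Station 1 sphere: z² = 42.42² − (x + 37.8)² − (y + 17.8)² with x = -17.300, y = -14.596, so z ≈ 36.999 ≈ 37.0 km.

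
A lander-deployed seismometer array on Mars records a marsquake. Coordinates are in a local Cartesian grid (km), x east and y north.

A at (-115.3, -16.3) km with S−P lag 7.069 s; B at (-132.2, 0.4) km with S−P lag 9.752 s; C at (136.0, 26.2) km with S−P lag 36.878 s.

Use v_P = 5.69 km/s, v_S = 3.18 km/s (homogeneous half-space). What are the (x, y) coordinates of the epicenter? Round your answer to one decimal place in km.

Distance from S−P lag: d = Δt · v_P v_S / (v_P − v_S) = Δt · (5.69·3.18)/(5.69−3.18) ≈ 7.2088·Δt.
So d_A = 50.96, d_B = 70.30, d_C = 265.85 km.
Circle about each station: (x + 115.3)² + (y + 16.3)² = 50.96²; (x + 132.2)² + (y − 0.4)² = 70.30²; (x − 136.0)² + (y − 26.2)² = 265.85².
Subtracting the A equation from the B and C equations removes the quadratic terms:
-33.8 x + 33.4 y = 1572.05
502.6 x + 85.0 y = -62456.64
Solving the 2×2 system: x ≈ -112.9, y ≈ -67.2 km.

-112.9 km east, -67.2 km north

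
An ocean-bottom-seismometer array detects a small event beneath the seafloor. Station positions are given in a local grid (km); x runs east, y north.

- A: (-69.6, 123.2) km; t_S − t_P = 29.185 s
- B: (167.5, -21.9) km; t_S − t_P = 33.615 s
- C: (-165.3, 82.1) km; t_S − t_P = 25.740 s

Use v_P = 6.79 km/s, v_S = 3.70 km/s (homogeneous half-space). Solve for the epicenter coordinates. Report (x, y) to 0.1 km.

-90.1 km east, -113.2 km north

Distance from S−P lag: d = Δt · v_P v_S / (v_P − v_S) = Δt · (6.79·3.70)/(6.79−3.70) ≈ 8.1304·Δt.
So d_A = 237.29, d_B = 273.30, d_C = 209.28 km.
Circle about each station: (x + 69.6)² + (y − 123.2)² = 237.29²; (x − 167.5)² + (y + 21.9)² = 273.30²; (x + 165.3)² + (y − 82.1)² = 209.28².
Subtracting pairs of circle equations eliminates x²+y² and gives linear equations (the radical axes):
474.2 x − 290.2 y = -9872.89
-191.4 x − 82.2 y = 26550.53
Solving the 2×2 system: x ≈ -90.1, y ≈ -113.2 km.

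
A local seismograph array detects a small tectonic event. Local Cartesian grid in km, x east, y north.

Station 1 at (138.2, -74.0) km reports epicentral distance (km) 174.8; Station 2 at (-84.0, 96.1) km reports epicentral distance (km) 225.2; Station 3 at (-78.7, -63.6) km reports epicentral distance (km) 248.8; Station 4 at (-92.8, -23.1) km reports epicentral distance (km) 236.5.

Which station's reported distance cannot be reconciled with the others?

Solve using three stations at a time. Using Station 1, Station 3, Station 4 (subtract circle equations pairwise → linear system) gives (x, y) ≈ (110.0, 98.5).
Distances from that point to each station vs reported:
  Station 1: calculated 174.8 vs reported 174.8 → residual 0.0 km
  Station 2: calculated 194.0 vs reported 225.2 → residual 31.2 km
  Station 3: calculated 248.8 vs reported 248.8 → residual 0.0 km
  Station 4: calculated 236.5 vs reported 236.5 → residual 0.0 km
Station 1, Station 3, Station 4 are mutually consistent (residuals ≈ 0); Station 2 is off by 31.2 km.

Station 2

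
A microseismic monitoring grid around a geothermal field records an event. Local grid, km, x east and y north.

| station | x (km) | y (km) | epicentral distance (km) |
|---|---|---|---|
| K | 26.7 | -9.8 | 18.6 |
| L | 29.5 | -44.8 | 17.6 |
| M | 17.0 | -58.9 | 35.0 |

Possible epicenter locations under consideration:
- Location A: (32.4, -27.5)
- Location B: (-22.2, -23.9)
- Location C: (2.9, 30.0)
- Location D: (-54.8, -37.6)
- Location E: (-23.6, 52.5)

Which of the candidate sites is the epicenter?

For each candidate, compare |candidate − station| to the reported distance:
Location A: residuals K 0.0, L 0.1, M 0.0 → max 0.1 km
Location B: residuals K 32.3, L 38.2, M 17.6 → max 38.2 km
Location C: residuals K 27.8, L 61.8, M 55.0 → max 61.8 km
Location D: residuals K 67.5, L 67.0, M 39.9 → max 67.5 km
Location E: residuals K 61.5, L 93.2, M 83.6 → max 93.2 km
Only Location A has all residuals ≈ 0.

Location A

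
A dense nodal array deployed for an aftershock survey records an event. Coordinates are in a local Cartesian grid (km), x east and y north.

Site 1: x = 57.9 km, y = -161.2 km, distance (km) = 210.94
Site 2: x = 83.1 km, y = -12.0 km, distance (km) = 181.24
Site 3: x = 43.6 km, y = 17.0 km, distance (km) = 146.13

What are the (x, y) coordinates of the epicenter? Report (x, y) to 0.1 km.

Circle about each station: (x − 57.9)² + (y + 161.2)² = 210.94²; (x − 83.1)² + (y + 12.0)² = 181.24²; (x − 43.6)² + (y − 17.0)² = 146.13².
Subtracting the Site 1 equation from the Site 2 and Site 3 equations removes the quadratic terms:
50.4 x + 298.4 y = -10640.49
-28.6 x + 356.4 y = -4006.18
Solving the 2×2 system: x ≈ -98.0, y ≈ -19.1 km.

-98.0 km east, -19.1 km north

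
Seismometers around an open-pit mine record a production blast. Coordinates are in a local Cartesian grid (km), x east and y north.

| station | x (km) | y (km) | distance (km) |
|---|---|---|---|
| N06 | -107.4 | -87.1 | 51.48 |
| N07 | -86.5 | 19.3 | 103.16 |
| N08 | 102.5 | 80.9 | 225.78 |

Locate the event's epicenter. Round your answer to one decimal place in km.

Circle about each station: (x + 107.4)² + (y + 87.1)² = 51.48²; (x + 86.5)² + (y − 19.3)² = 103.16²; (x − 102.5)² + (y − 80.9)² = 225.78².
Subtracting the N06 equation from the N07 and N08 equations removes the quadratic terms:
41.8 x + 212.8 y = -19258.23
419.8 x + 336.0 y = -50396.53
Solving the 2×2 system: x ≈ -56.5, y ≈ -79.4 km.

-56.5 km east, -79.4 km north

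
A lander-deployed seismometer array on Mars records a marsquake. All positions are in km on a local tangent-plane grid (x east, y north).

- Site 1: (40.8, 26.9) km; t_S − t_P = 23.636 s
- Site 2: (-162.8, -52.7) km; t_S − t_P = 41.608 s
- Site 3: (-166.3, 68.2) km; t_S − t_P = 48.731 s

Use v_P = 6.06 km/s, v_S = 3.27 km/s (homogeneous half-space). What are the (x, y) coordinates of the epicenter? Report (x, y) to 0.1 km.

Distance from S−P lag: d = Δt · v_P v_S / (v_P − v_S) = Δt · (6.06·3.27)/(6.06−3.27) ≈ 7.1026·Δt.
So d_Site 1 = 167.88, d_Site 2 = 295.52, d_Site 3 = 346.12 km.
Circle about each station: (x − 40.8)² + (y − 26.9)² = 167.88²; (x + 162.8)² + (y + 52.7)² = 295.52²; (x + 166.3)² + (y − 68.2)² = 346.12².
Subtracting the Site 1 equation from the Site 2 and Site 3 equations removes the quadratic terms:
-407.2 x − 159.2 y = -32255.50
-414.2 x + 82.6 y = -61696.68
Solving the 2×2 system: x ≈ 125.4, y ≈ -118.1 km.

(125.4, -118.1)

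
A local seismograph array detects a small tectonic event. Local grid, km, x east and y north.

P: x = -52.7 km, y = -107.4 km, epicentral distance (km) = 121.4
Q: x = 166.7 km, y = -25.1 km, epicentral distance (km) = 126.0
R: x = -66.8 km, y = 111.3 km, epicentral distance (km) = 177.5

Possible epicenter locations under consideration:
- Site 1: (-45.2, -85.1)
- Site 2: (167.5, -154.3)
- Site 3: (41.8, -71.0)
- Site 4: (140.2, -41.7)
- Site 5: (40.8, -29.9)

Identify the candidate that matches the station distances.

For each candidate, compare |candidate − station| to the reported distance:
Site 1: residuals P 97.9, Q 94.2, R 20.1 → max 97.9 km
Site 2: residuals P 103.7, Q 3.2, R 176.7 → max 176.7 km
Site 3: residuals P 20.1, Q 7.1, R 34.7 → max 34.7 km
Site 4: residuals P 82.4, Q 94.7, R 79.9 → max 94.7 km
Site 5: residuals P 0.0, Q 0.0, R 0.0 → max 0.0 km
Only Site 5 has all residuals ≈ 0.

Site 5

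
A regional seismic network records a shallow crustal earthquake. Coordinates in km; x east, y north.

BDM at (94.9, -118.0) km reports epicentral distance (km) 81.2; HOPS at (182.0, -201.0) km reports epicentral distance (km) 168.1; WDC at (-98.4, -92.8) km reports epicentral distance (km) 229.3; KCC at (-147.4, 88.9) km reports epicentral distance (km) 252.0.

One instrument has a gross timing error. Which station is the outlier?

Solve using three stations at a time. Using BDM, HOPS, WDC (subtract circle equations pairwise → linear system) gives (x, y) ≈ (125.4, -42.7).
Distances from that point to each station vs reported:
  BDM: calculated 81.2 vs reported 81.2 → residual 0.0 km
  HOPS: calculated 168.1 vs reported 168.1 → residual 0.0 km
  WDC: calculated 229.3 vs reported 229.3 → residual 0.0 km
  KCC: calculated 302.9 vs reported 252.0 → residual 50.9 km
BDM, HOPS, WDC are mutually consistent (residuals ≈ 0); KCC is off by 50.9 km.

KCC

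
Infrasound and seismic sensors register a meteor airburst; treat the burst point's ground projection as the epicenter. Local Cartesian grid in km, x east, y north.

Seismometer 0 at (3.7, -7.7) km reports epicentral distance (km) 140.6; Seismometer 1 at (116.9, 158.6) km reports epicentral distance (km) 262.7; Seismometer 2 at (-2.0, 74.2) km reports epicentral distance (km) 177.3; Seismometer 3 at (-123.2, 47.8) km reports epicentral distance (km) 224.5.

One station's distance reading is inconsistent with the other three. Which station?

Seismometer 0

Solve using three stations at a time. Using Seismometer 1, Seismometer 2, Seismometer 3 (subtract circle equations pairwise → linear system) gives (x, y) ≈ (49.7, -95.3).
Distances from that point to each station vs reported:
  Seismometer 0: calculated 98.9 vs reported 140.6 → residual 41.7 km
  Seismometer 1: calculated 262.6 vs reported 262.7 → residual 0.1 km
  Seismometer 2: calculated 177.2 vs reported 177.3 → residual 0.1 km
  Seismometer 3: calculated 224.4 vs reported 224.5 → residual 0.1 km
Seismometer 1, Seismometer 2, Seismometer 3 are mutually consistent (residuals ≈ 0); Seismometer 0 is off by 41.7 km.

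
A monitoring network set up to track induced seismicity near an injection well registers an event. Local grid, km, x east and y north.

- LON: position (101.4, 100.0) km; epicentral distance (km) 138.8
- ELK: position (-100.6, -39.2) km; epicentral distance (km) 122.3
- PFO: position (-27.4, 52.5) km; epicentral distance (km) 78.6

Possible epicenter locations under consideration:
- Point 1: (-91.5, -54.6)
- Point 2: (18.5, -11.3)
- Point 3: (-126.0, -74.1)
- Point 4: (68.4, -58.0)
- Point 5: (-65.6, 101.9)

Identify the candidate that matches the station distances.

For each candidate, compare |candidate − station| to the reported distance:
Point 1: residuals LON 108.4, ELK 104.4, PFO 46.2 → max 108.4 km
Point 2: residuals LON 0.0, ELK 0.0, PFO 0.0 → max 0.0 km
Point 3: residuals LON 147.6, ELK 79.1, PFO 81.9 → max 147.6 km
Point 4: residuals LON 22.6, ELK 47.7, PFO 67.6 → max 67.6 km
Point 5: residuals LON 28.2, ELK 23.1, PFO 16.2 → max 28.2 km
Only Point 2 has all residuals ≈ 0.

Point 2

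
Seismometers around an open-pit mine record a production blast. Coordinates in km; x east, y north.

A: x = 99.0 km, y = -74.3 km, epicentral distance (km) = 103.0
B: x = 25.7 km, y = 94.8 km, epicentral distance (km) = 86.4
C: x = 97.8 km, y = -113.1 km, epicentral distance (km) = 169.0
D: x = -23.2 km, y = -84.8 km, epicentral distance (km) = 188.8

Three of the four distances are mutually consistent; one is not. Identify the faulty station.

Solve using three stations at a time. Using B, C, D (subtract circle equations pairwise → linear system) gives (x, y) ≈ (102.8, 55.8).
Distances from that point to each station vs reported:
  A: calculated 130.2 vs reported 103.0 → residual 27.2 km
  B: calculated 86.4 vs reported 86.4 → residual 0.0 km
  C: calculated 169.0 vs reported 169.0 → residual 0.0 km
  D: calculated 188.8 vs reported 188.8 → residual 0.0 km
B, C, D are mutually consistent (residuals ≈ 0); A is off by 27.2 km.

A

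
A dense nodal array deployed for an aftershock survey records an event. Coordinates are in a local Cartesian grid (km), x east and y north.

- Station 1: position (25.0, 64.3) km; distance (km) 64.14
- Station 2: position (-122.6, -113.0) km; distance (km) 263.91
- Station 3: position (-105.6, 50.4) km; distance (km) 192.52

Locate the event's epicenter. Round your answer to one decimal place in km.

Circle about each station: (x − 25.0)² + (y − 64.3)² = 64.14²; (x + 122.6)² + (y + 113.0)² = 263.91²; (x + 105.6)² + (y − 50.4)² = 192.52².
Subtracting the Station 1 equation from the Station 2 and Station 3 equations removes the quadratic terms:
-295.2 x − 354.6 y = -42494.28
-261.2 x − 27.8 y = -24017.98
Solving the 2×2 system: x ≈ 86.9, y ≈ 47.5 km.

x ≈ 86.9 km, y ≈ 47.5 km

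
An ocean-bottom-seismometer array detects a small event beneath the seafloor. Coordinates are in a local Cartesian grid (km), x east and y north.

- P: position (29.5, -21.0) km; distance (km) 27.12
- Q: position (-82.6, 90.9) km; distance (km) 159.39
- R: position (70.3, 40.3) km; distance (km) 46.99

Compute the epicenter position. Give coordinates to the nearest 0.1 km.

(47.7, -0.9)

Circle about each station: (x − 29.5)² + (y + 21.0)² = 27.12²; (x + 82.6)² + (y − 90.9)² = 159.39²; (x − 70.3)² + (y − 40.3)² = 46.99².
Subtracting the P equation from the Q and R equations removes the quadratic terms:
-224.2 x + 223.8 y = -10895.36
81.6 x + 122.6 y = 3782.36
Solving the 2×2 system: x ≈ 47.7, y ≈ -0.9 km.
Check against P (with the unrounded x, y): √((x − 29.5)²+(y + 21.0)²) = 27.12 ≈ 27.12 km. ✓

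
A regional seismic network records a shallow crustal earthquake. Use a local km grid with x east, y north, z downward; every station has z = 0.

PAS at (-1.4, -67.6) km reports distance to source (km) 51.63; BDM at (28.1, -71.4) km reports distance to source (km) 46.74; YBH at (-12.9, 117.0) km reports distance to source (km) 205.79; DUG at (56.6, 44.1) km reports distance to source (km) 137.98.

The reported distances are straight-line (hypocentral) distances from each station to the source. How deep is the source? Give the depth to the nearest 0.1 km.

Each station gives a sphere (x−x_i)² + (y−y_i)² + z² = d_i² (stations at z=0).
Subtracting the PAS sphere from BDM and YBH: z² cancels, leaving linear equations in x and y:
59.0 x − 7.6 y = 1796.88
-23.0 x + 369.2 y = -30400.18
Solving: x ≈ 20.010, y ≈ -81.094 km (keep extra digits for the depth step; rounded: 20.0, -81.1).
Then from the PAS sphere: z² = 51.63² − (x + 1.4)² − (y + 67.6)² with x = 20.010, y = -81.094, so z ≈ 45.002 ≈ 45.0 km.
Check against DUG (with the unrounded solution): distance 137.98 ≈ 137.98 km. ✓

z ≈ 45.0 km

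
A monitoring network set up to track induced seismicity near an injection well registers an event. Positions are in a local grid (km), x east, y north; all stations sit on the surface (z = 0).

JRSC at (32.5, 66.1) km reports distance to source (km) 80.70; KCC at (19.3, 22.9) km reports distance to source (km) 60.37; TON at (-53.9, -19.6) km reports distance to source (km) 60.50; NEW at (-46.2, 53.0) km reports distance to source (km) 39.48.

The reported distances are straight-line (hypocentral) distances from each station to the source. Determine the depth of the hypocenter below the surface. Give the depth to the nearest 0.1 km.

depth ≈ 28.9 km

Each station gives a sphere (x−x_i)² + (y−y_i)² + z² = d_i² (stations at z=0).
Subtracting the JRSC sphere from KCC and TON: z² cancels, leaving linear equations in x and y:
-26.4 x − 86.4 y = -1660.61
-172.8 x − 171.4 y = 716.15
Solving: x ≈ -33.302, y ≈ 29.396 km (keep extra digits for the depth step; rounded: -33.3, 29.4).
Then from the JRSC sphere: z² = 80.70² − (x − 32.5)² − (y − 66.1)² with x = -33.302, y = 29.396, so z ≈ 28.903 ≈ 28.9 km.
Check against NEW (with the unrounded solution): distance 39.48 ≈ 39.48 km. ✓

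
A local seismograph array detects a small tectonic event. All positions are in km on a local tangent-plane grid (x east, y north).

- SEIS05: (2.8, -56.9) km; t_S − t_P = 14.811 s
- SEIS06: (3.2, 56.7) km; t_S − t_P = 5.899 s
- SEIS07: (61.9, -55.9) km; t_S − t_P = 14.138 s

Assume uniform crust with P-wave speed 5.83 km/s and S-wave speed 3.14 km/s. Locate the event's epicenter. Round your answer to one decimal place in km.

Distance from S−P lag: d = Δt · v_P v_S / (v_P − v_S) = Δt · (5.83·3.14)/(5.83−3.14) ≈ 6.8053·Δt.
So d_SEIS05 = 100.79, d_SEIS06 = 40.14, d_SEIS07 = 96.21 km.
Circle about each station: (x − 2.8)² + (y + 56.9)² = 100.79²; (x − 3.2)² + (y − 56.7)² = 40.14²; (x − 61.9)² + (y + 55.9)² = 96.21².
Subtracting the SEIS05 equation from the SEIS06 and SEIS07 equations removes the quadratic terms:
0.8 x + 227.2 y = 8527.08
118.2 x + 2.0 y = 4613.23
Solving the 2×2 system: x ≈ 38.4, y ≈ 37.4 km.
Check against SEIS05 (with the unrounded x, y): √((x − 2.8)²+(y + 56.9)²) = 100.79 ≈ 100.79 km. ✓

x ≈ 38.4 km, y ≈ 37.4 km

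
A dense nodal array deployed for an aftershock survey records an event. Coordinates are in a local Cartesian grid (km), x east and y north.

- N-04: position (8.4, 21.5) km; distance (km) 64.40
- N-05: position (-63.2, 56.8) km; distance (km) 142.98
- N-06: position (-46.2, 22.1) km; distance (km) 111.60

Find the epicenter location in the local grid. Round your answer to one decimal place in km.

(56.7, -21.1)

Circle about each station: (x − 8.4)² + (y − 21.5)² = 64.40²; (x + 63.2)² + (y − 56.8)² = 142.98²; (x + 46.2)² + (y − 22.1)² = 111.60².
Subtracting pairs of circle equations eliminates x²+y² and gives linear equations (the radical axes):
-143.2 x + 70.6 y = -9608.25
-109.2 x + 1.2 y = -6217.16
Solving the 2×2 system: x ≈ 56.7, y ≈ -21.1 km.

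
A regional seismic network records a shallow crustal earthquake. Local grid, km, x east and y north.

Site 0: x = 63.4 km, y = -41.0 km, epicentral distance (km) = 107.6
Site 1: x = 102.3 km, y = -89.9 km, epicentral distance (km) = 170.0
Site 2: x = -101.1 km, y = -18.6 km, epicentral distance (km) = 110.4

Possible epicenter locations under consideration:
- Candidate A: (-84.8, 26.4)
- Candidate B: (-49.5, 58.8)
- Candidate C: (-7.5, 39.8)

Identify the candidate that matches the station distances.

Candidate C

For each candidate, compare |candidate − station| to the reported distance:
Candidate A: residuals Site 0 55.2, Site 1 50.3, Site 2 62.5 → max 62.5 km
Candidate B: residuals Site 0 43.1, Site 1 42.5, Site 2 17.4 → max 43.1 km
Candidate C: residuals Site 0 0.1, Site 1 0.1, Site 2 0.1 → max 0.1 km
Only Candidate C has all residuals ≈ 0.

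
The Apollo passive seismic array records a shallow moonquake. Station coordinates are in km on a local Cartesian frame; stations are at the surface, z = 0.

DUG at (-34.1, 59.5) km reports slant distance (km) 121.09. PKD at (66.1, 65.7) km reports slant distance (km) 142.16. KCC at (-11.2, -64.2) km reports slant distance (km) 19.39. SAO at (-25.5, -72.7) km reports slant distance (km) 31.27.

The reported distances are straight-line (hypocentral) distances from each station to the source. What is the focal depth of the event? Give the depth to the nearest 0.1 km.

16.5 km

Each station gives a sphere (x−x_i)² + (y−y_i)² + z² = d_i² (stations at z=0).
Subtracting the DUG sphere from PKD and KCC: z² cancels, leaving linear equations in x and y:
200.4 x + 12.4 y = -1564.04
45.8 x − 247.4 y = 13830.84
Solving: x ≈ -4.296, y ≈ -56.700 km (keep extra digits for the depth step; rounded: -4.3, -56.7).
Then from the DUG sphere: z² = 121.09² − (x + 34.1)² − (y − 59.5)² with x = -4.296, y = -56.700, so z ≈ 16.495 ≈ 16.5 km.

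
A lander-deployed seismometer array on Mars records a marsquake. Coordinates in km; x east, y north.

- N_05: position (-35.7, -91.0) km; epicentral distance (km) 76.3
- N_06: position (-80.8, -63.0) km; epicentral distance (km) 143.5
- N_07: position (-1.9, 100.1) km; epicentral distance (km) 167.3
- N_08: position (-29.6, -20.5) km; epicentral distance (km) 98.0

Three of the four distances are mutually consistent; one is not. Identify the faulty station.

Solve using three stations at a time. Using N_06, N_07, N_08 (subtract circle equations pairwise → linear system) gives (x, y) ≈ (62.6, -54.4).
Distances from that point to each station vs reported:
  N_05: calculated 104.9 vs reported 76.3 → residual 28.6 km
  N_06: calculated 143.7 vs reported 143.5 → residual 0.2 km
  N_07: calculated 167.5 vs reported 167.3 → residual 0.2 km
  N_08: calculated 98.3 vs reported 98.0 → residual 0.3 km
N_06, N_07, N_08 are mutually consistent (residuals ≈ 0); N_05 is off by 28.6 km.

N_05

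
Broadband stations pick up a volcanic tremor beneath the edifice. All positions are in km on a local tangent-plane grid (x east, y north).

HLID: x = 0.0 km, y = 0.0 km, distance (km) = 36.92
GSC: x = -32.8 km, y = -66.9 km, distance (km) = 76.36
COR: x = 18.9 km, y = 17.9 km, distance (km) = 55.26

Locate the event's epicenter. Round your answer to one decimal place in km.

(-35.7, 9.4)

Circle about each station: x² + y² = 36.92²; (x + 32.8)² + (y + 66.9)² = 76.36²; (x − 18.9)² + (y − 17.9)² = 55.26².
Subtracting pairs of circle equations eliminates x²+y² and gives linear equations (the radical axes):
-65.6 x − 133.8 y = 1083.69
37.8 x + 35.8 y = -1012.96
Solving the 2×2 system: x ≈ -35.7, y ≈ 9.4 km.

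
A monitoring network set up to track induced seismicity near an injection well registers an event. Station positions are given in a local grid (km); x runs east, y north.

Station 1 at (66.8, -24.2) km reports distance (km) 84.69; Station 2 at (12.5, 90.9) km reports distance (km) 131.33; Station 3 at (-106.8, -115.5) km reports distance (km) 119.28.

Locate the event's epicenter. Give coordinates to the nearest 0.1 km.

Circle about each station: (x − 66.8)² + (y + 24.2)² = 84.69²; (x − 12.5)² + (y − 90.9)² = 131.33²; (x + 106.8)² + (y + 115.5)² = 119.28².
Subtracting the Station 1 equation from the Station 2 and Station 3 equations removes the quadratic terms:
-108.6 x + 230.2 y = -6703.99
-347.2 x − 182.6 y = 12643.29
Solving the 2×2 system: x ≈ -16.9, y ≈ -37.1 km.

x ≈ -16.9 km, y ≈ -37.1 km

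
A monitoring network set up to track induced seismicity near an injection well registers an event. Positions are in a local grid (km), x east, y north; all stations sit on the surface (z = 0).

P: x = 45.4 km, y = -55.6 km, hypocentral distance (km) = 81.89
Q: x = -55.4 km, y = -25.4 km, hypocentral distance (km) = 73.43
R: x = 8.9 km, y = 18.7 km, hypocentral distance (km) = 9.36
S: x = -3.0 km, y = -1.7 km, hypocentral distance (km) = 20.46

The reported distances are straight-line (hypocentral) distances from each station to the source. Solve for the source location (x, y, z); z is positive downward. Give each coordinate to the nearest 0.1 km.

Each station gives a sphere (x−x_i)² + (y−y_i)² + z² = d_i² (stations at z=0).
Subtracting the P sphere from Q and R: z² cancels, leaving linear equations in x and y:
-201.6 x + 60.4 y = -124.19
-73.0 x + 148.6 y = 1894.74
Solving: x ≈ 5.202, y ≈ 15.306 km (keep extra digits for the depth step; rounded: 5.2, 15.3).
Then from the P sphere: z² = 81.89² − (x − 45.4)² − (y + 55.6)² with x = 5.202, y = 15.306, so z ≈ 7.901 ≈ 7.9 km.

(5.2, 15.3, 7.9)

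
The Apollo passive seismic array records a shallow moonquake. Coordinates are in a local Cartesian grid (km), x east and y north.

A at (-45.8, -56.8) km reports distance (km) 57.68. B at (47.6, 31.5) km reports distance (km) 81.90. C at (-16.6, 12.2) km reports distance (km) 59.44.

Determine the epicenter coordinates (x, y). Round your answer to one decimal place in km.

(9.7, -41.1)

Circle about each station: (x + 45.8)² + (y + 56.8)² = 57.68²; (x − 47.6)² + (y − 31.5)² = 81.90²; (x + 16.6)² + (y − 12.2)² = 59.44².
Subtracting pairs of circle equations eliminates x²+y² and gives linear equations (the radical axes):
186.8 x + 176.6 y = -5446.50
58.4 x + 138.0 y = -5105.61
Solving the 2×2 system: x ≈ 9.7, y ≈ -41.1 km.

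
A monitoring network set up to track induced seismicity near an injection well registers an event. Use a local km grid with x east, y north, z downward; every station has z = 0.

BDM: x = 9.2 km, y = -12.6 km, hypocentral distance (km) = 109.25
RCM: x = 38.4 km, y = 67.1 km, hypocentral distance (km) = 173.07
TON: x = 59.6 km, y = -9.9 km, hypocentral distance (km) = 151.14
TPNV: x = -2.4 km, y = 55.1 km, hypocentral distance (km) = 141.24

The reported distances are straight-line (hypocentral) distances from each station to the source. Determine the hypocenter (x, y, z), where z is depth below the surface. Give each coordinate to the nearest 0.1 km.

Each station gives a sphere (x−x_i)² + (y−y_i)² + z² = d_i² (stations at z=0).
Subtracting the BDM sphere from RCM and TON: z² cancels, leaving linear equations in x and y:
58.4 x + 159.4 y = -12284.09
100.8 x + 5.4 y = -7500.97
Solving: x ≈ -71.693, y ≈ -50.798 km (keep extra digits for the depth step; rounded: -71.7, -50.8).
Then from the BDM sphere: z² = 109.25² − (x − 9.2)² − (y + 12.6)² with x = -71.693, y = -50.798, so z ≈ 62.712 ≈ 62.7 km.

(-71.7, -50.8, 62.7)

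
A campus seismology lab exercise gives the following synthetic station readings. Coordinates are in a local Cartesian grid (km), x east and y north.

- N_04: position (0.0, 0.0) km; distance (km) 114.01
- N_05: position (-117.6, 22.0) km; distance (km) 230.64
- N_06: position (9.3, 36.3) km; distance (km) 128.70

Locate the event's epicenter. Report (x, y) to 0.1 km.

x ≈ 99.7 km, y ≈ -55.3 km

Circle about each station: x² + y² = 114.01²; (x + 117.6)² + (y − 22.0)² = 230.64²; (x − 9.3)² + (y − 36.3)² = 128.70².
Subtracting the N_04 equation from the N_05 and N_06 equations removes the quadratic terms:
-235.2 x + 44.0 y = -25882.77
18.6 x + 72.6 y = -2161.23
Solving the 2×2 system: x ≈ 99.7, y ≈ -55.3 km.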